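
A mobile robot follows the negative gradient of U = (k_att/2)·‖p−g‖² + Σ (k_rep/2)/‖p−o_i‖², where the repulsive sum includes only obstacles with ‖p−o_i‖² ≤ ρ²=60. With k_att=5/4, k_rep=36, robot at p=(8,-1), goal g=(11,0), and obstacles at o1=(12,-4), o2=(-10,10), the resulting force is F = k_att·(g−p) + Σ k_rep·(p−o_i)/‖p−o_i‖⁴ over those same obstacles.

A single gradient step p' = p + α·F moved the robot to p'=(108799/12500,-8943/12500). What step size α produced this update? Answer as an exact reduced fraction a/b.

F_att = 5/4·(g−p) = 5/4·(3,1) = (3.7500,1.2500)
o1: d²=25 ≤ ρ²=60; F_rep = 36·(-4,3)/25² = (-0.2304,0.1728)
o2: d²=445 > ρ²=60 → inactive
F = F_att + ΣF_rep = (3.5196,1.4228)
Δp = p'−p = (0.7039,0.2846); α = Δx/Fx = (8799/12500) / (8799/2500) = 1/5
check: Δy/Fy = (3557/12500) / (3557/2500) = 1/5 ✓

α = 1/5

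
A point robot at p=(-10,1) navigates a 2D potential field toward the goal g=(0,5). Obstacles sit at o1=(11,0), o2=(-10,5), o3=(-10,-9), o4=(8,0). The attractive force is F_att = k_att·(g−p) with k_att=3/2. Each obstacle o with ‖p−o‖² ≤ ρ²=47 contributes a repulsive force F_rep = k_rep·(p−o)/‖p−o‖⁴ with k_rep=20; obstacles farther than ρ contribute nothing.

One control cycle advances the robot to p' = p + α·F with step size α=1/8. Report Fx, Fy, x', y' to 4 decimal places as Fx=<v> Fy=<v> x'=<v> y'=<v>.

F_att = 3/2·(g−p) = 3/2·(10,4) = (15.0000,6.0000)
o1: d²=442 > ρ²=47 → inactive
o2: d²=16 ≤ ρ²=47; F_rep = 20·(0,-4)/16² = (0.0000,-0.3125)
o3: d²=100 > ρ²=47 → inactive
o4: d²=325 > ρ²=47 → inactive
F = F_att + ΣF_rep = (15.0000,5.6875)
p' = p + 1/8·F = (-8.1250,1.7109)

Fx=15.0000 Fy=5.6875 x'=-8.1250 y'=1.7109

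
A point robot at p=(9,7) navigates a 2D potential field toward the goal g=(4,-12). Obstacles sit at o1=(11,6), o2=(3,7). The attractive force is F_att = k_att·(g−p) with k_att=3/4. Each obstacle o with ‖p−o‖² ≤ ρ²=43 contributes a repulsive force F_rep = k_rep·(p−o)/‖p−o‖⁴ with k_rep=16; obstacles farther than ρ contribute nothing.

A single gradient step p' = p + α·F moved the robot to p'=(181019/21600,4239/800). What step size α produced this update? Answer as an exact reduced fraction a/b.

F_att = 3/4·(g−p) = 3/4·(-5,-19) = (-3.7500,-14.2500)
o1: d²=5 ≤ ρ²=43; F_rep = 16·(-2,1)/5² = (-1.2800,0.6400)
o2: d²=36 ≤ ρ²=43; F_rep = 16·(6,0)/36² = (0.0741,0.0000)
F = F_att + ΣF_rep = (-4.9559,-13.6100)
Δp = p'−p = (-0.6195,-1.7012); α = Δx/Fx = (-13381/21600) / (-13381/2700) = 1/8
check: Δy/Fy = (-1361/800) / (-1361/100) = 1/8 ✓

α = 1/8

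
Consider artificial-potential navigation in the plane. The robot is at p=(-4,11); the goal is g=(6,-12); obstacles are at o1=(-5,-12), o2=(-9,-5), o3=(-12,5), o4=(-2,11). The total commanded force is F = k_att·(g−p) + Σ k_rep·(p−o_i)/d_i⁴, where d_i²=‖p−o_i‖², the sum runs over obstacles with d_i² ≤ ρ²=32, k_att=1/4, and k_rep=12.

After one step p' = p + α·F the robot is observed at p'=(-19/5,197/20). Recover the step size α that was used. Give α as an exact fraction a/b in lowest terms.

α = 1/5

F_att = 1/4·(g−p) = 1/4·(10,-23) = (2.5000,-5.7500)
o1: d²=530 > ρ²=32 → inactive
o2: d²=281 > ρ²=32 → inactive
o3: d²=100 > ρ²=32 → inactive
o4: d²=4 ≤ ρ²=32; F_rep = 12·(-2,0)/4² = (-1.5000,0.0000)
F = F_att + ΣF_rep = (1.0000,-5.7500)
Δp = p'−p = (0.2000,-1.1500); α = Δx/Fx = (1/5) / (1) = 1/5
check: Δy/Fy = (-23/20) / (-23/4) = 1/5 ✓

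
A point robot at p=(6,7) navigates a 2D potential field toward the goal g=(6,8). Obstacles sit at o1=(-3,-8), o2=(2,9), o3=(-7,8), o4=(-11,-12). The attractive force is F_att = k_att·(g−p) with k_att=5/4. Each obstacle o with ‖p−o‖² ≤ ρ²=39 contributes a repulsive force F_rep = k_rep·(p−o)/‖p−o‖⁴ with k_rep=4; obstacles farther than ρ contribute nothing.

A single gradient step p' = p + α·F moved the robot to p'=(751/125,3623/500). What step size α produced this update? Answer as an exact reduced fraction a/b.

F_att = 5/4·(g−p) = 5/4·(0,1) = (0.0000,1.2500)
o1: d²=306 > ρ²=39 → inactive
o2: d²=20 ≤ ρ²=39; F_rep = 4·(4,-2)/20² = (0.0400,-0.0200)
o3: d²=170 > ρ²=39 → inactive
o4: d²=650 > ρ²=39 → inactive
F = F_att + ΣF_rep = (0.0400,1.2300)
Δp = p'−p = (0.0080,0.2460); α = Δx/Fx = (1/125) / (1/25) = 1/5
check: Δy/Fy = (123/500) / (123/100) = 1/5 ✓

α = 1/5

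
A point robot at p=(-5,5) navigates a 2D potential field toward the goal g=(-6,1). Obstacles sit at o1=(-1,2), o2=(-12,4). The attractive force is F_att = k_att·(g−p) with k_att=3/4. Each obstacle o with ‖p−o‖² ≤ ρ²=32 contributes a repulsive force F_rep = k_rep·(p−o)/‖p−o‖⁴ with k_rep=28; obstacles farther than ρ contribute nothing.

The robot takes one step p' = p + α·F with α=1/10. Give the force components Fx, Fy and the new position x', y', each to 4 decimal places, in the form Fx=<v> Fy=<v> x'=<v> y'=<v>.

F_att = 3/4·(g−p) = 3/4·(-1,-4) = (-0.7500,-3.0000)
o1: d²=25 ≤ ρ²=32; F_rep = 28·(-4,3)/25² = (-0.1792,0.1344)
o2: d²=50 > ρ²=32 → inactive
F = F_att + ΣF_rep = (-0.9292,-2.8656)
p' = p + 1/10·F = (-5.0929,4.7134)

Fx=-0.9292 Fy=-2.8656 x'=-5.0929 y'=4.7134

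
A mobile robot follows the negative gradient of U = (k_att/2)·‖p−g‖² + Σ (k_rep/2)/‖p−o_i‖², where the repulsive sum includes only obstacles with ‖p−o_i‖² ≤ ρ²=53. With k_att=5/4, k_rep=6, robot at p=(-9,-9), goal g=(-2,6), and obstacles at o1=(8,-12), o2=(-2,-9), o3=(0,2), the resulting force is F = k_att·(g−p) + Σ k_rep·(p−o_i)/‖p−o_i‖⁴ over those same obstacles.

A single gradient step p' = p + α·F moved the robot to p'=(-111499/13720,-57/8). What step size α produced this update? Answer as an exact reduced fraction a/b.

F_att = 5/4·(g−p) = 5/4·(7,15) = (8.7500,18.7500)
o1: d²=298 > ρ²=53 → inactive
o2: d²=49 ≤ ρ²=53; F_rep = 6·(-7,0)/49² = (-0.0175,0.0000)
o3: d²=202 > ρ²=53 → inactive
F = F_att + ΣF_rep = (8.7325,18.7500)
Δp = p'−p = (0.8733,1.8750); α = Δx/Fx = (11981/13720) / (11981/1372) = 1/10
check: Δy/Fy = (15/8) / (75/4) = 1/10 ✓

α = 1/10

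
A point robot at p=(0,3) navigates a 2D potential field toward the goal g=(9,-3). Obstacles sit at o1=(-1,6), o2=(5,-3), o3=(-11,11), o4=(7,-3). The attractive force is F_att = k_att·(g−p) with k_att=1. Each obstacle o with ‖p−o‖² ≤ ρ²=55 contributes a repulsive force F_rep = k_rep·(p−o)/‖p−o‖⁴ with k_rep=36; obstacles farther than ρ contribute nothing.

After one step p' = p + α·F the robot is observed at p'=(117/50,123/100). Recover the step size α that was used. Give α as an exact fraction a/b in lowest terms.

α = 1/4

F_att = 1·(g−p) = 1·(9,-6) = (9.0000,-6.0000)
o1: d²=10 ≤ ρ²=55; F_rep = 36·(1,-3)/10² = (0.3600,-1.0800)
o2: d²=61 > ρ²=55 → inactive
o3: d²=185 > ρ²=55 → inactive
o4: d²=85 > ρ²=55 → inactive
F = F_att + ΣF_rep = (9.3600,-7.0800)
Δp = p'−p = (2.3400,-1.7700); α = Δx/Fx = (117/50) / (234/25) = 1/4
check: Δy/Fy = (-177/100) / (-177/25) = 1/4 ✓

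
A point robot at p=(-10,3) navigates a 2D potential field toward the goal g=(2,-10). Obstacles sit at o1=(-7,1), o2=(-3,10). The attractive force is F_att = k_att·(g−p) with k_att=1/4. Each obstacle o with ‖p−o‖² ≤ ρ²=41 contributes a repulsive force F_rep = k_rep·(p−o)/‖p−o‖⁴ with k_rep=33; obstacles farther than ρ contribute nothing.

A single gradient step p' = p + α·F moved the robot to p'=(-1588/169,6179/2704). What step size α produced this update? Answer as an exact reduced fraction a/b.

α = 1/4

F_att = 1/4·(g−p) = 1/4·(12,-13) = (3.0000,-3.2500)
o1: d²=13 ≤ ρ²=41; F_rep = 33·(-3,2)/13² = (-0.5858,0.3905)
o2: d²=98 > ρ²=41 → inactive
F = F_att + ΣF_rep = (2.4142,-2.8595)
Δp = p'−p = (0.6036,-0.7149); α = Δx/Fx = (102/169) / (408/169) = 1/4
check: Δy/Fy = (-1933/2704) / (-1933/676) = 1/4 ✓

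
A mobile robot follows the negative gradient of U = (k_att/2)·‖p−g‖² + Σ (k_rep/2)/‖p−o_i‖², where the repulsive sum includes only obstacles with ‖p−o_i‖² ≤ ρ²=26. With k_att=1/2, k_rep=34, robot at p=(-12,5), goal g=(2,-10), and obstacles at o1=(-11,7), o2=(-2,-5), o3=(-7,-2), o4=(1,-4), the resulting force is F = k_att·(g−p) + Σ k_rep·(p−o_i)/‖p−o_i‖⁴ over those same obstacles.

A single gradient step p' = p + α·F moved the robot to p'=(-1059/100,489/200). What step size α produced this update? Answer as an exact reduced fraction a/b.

F_att = 1/2·(g−p) = 1/2·(14,-15) = (7.0000,-7.5000)
o1: d²=5 ≤ ρ²=26; F_rep = 34·(-1,-2)/5² = (-1.3600,-2.7200)
o2: d²=200 > ρ²=26 → inactive
o3: d²=74 > ρ²=26 → inactive
o4: d²=250 > ρ²=26 → inactive
F = F_att + ΣF_rep = (5.6400,-10.2200)
Δp = p'−p = (1.4100,-2.5550); α = Δx/Fx = (141/100) / (141/25) = 1/4
check: Δy/Fy = (-511/200) / (-511/50) = 1/4 ✓

α = 1/4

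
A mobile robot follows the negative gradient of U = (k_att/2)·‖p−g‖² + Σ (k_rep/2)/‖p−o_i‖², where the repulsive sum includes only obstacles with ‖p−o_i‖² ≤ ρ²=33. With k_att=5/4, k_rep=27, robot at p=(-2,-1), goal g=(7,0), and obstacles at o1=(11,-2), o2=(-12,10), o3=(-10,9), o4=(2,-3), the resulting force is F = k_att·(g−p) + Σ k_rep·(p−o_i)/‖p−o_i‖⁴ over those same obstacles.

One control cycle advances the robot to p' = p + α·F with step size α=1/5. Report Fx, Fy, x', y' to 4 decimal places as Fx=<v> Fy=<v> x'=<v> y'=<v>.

Fx=10.9800 Fy=1.3850 x'=0.1960 y'=-0.7230

F_att = 5/4·(g−p) = 5/4·(9,1) = (11.2500,1.2500)
o1: d²=170 > ρ²=33 → inactive
o2: d²=221 > ρ²=33 → inactive
o3: d²=164 > ρ²=33 → inactive
o4: d²=20 ≤ ρ²=33; F_rep = 27·(-4,2)/20² = (-0.2700,0.1350)
F = F_att + ΣF_rep = (10.9800,1.3850)
p' = p + 1/5·F = (0.1960,-0.7230)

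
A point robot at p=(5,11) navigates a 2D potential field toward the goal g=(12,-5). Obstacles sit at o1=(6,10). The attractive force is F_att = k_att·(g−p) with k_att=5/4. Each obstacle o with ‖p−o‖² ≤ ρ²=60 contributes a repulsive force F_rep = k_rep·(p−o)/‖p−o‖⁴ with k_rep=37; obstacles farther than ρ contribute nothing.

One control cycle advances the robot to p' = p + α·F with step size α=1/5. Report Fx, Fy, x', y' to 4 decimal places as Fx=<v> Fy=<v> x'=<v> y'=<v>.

Fx=-0.5000 Fy=-10.7500 x'=4.9000 y'=8.8500

F_att = 5/4·(g−p) = 5/4·(7,-16) = (8.7500,-20.0000)
o1: d²=2 ≤ ρ²=60; F_rep = 37·(-1,1)/2² = (-9.2500,9.2500)
F = F_att + ΣF_rep = (-0.5000,-10.7500)
p' = p + 1/5·F = (4.9000,8.8500)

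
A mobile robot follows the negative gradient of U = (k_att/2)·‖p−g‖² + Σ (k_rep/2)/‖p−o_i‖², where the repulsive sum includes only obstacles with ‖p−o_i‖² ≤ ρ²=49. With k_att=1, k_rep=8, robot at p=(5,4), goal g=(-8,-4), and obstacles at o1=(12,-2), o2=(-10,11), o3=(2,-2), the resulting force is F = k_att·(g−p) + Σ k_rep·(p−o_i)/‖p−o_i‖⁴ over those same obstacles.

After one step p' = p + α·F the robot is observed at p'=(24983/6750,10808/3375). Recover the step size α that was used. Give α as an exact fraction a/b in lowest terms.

α = 1/10

F_att = 1·(g−p) = 1·(-13,-8) = (-13.0000,-8.0000)
o1: d²=85 > ρ²=49 → inactive
o2: d²=274 > ρ²=49 → inactive
o3: d²=45 ≤ ρ²=49; F_rep = 8·(3,6)/45² = (0.0119,0.0237)
F = F_att + ΣF_rep = (-12.9881,-7.9763)
Δp = p'−p = (-1.2988,-0.7976); α = Δx/Fx = (-8767/6750) / (-8767/675) = 1/10
check: Δy/Fy = (-2692/3375) / (-5384/675) = 1/10 ✓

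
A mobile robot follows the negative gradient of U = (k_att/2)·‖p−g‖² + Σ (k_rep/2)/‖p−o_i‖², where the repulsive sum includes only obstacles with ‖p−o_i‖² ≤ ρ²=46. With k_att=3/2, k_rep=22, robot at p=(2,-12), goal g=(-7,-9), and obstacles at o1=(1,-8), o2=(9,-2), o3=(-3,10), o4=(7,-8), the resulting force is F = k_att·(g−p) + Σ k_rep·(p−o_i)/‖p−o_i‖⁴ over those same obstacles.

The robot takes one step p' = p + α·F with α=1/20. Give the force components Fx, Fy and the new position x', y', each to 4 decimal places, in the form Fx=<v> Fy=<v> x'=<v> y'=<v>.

Fx=-13.4893 Fy=4.1432 x'=1.3255 y'=-11.7928

F_att = 3/2·(g−p) = 3/2·(-9,3) = (-13.5000,4.5000)
o1: d²=17 ≤ ρ²=46; F_rep = 22·(1,-4)/17² = (0.0761,-0.3045)
o2: d²=149 > ρ²=46 → inactive
o3: d²=509 > ρ²=46 → inactive
o4: d²=41 ≤ ρ²=46; F_rep = 22·(-5,-4)/41² = (-0.0654,-0.0523)
F = F_att + ΣF_rep = (-13.4893,4.1432)
p' = p + 1/20·F = (1.3255,-11.7928)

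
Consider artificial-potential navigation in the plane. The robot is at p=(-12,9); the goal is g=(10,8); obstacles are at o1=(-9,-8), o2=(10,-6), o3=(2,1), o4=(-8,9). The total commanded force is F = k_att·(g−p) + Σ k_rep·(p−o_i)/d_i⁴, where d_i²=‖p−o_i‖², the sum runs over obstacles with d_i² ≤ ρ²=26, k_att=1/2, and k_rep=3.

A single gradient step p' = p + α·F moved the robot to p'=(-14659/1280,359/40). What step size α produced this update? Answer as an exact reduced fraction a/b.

F_att = 1/2·(g−p) = 1/2·(22,-1) = (11.0000,-0.5000)
o1: d²=298 > ρ²=26 → inactive
o2: d²=709 > ρ²=26 → inactive
o3: d²=260 > ρ²=26 → inactive
o4: d²=16 ≤ ρ²=26; F_rep = 3·(-4,0)/16² = (-0.0469,0.0000)
F = F_att + ΣF_rep = (10.9531,-0.5000)
Δp = p'−p = (0.5477,-0.0250); α = Δx/Fx = (701/1280) / (701/64) = 1/20
check: Δy/Fy = (-1/40) / (-1/2) = 1/20 ✓

α = 1/20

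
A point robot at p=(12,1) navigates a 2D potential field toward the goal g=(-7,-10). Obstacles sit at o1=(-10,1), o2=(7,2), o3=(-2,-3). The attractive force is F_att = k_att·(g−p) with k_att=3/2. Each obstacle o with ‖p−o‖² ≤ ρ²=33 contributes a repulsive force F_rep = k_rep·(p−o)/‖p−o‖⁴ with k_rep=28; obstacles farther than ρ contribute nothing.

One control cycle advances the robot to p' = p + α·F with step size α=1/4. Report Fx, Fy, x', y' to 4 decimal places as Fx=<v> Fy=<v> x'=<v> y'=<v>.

Fx=-28.2929 Fy=-16.5414 x'=4.9268 y'=-3.1354

F_att = 3/2·(g−p) = 3/2·(-19,-11) = (-28.5000,-16.5000)
o1: d²=484 > ρ²=33 → inactive
o2: d²=26 ≤ ρ²=33; F_rep = 28·(5,-1)/26² = (0.2071,-0.0414)
o3: d²=212 > ρ²=33 → inactive
F = F_att + ΣF_rep = (-28.2929,-16.5414)
p' = p + 1/4·F = (4.9268,-3.1354)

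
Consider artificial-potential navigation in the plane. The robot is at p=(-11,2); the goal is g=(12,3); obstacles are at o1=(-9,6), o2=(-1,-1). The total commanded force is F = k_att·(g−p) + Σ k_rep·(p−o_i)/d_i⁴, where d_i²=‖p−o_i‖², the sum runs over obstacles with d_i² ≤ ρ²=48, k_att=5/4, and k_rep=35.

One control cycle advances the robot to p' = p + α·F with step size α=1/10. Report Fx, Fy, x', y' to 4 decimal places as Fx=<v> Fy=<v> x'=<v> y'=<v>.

Fx=28.5750 Fy=0.9000 x'=-8.1425 y'=2.0900

F_att = 5/4·(g−p) = 5/4·(23,1) = (28.7500,1.2500)
o1: d²=20 ≤ ρ²=48; F_rep = 35·(-2,-4)/20² = (-0.1750,-0.3500)
o2: d²=109 > ρ²=48 → inactive
F = F_att + ΣF_rep = (28.5750,0.9000)
p' = p + 1/10·F = (-8.1425,2.0900)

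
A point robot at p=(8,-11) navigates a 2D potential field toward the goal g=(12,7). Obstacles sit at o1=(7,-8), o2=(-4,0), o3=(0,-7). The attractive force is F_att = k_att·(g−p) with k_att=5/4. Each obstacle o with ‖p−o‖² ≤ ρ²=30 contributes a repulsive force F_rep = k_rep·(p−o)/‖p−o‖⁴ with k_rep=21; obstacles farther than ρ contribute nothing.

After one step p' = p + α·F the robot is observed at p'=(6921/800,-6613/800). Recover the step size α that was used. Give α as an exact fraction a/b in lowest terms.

F_att = 5/4·(g−p) = 5/4·(4,18) = (5.0000,22.5000)
o1: d²=10 ≤ ρ²=30; F_rep = 21·(1,-3)/10² = (0.2100,-0.6300)
o2: d²=265 > ρ²=30 → inactive
o3: d²=80 > ρ²=30 → inactive
F = F_att + ΣF_rep = (5.2100,21.8700)
Δp = p'−p = (0.6512,2.7338); α = Δx/Fx = (521/800) / (521/100) = 1/8
check: Δy/Fy = (2187/800) / (2187/100) = 1/8 ✓

α = 1/8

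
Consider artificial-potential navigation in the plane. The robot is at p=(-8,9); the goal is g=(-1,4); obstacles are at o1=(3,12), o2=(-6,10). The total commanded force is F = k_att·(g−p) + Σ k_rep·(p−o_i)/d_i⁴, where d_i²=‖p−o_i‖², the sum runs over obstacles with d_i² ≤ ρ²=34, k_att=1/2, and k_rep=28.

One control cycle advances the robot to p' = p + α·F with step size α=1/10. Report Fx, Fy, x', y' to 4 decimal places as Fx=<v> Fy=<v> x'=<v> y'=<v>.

Fx=1.2600 Fy=-3.6200 x'=-7.8740 y'=8.6380

F_att = 1/2·(g−p) = 1/2·(7,-5) = (3.5000,-2.5000)
o1: d²=130 > ρ²=34 → inactive
o2: d²=5 ≤ ρ²=34; F_rep = 28·(-2,-1)/5² = (-2.2400,-1.1200)
F = F_att + ΣF_rep = (1.2600,-3.6200)
p' = p + 1/10·F = (-7.8740,8.6380)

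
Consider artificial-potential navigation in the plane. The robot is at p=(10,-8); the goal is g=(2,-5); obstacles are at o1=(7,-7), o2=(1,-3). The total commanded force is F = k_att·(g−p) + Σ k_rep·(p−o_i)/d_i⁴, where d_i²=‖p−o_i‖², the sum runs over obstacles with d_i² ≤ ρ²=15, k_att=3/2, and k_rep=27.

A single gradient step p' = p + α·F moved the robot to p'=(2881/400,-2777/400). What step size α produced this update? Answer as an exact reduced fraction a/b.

α = 1/4

F_att = 3/2·(g−p) = 3/2·(-8,3) = (-12.0000,4.5000)
o1: d²=10 ≤ ρ²=15; F_rep = 27·(3,-1)/10² = (0.8100,-0.2700)
o2: d²=106 > ρ²=15 → inactive
F = F_att + ΣF_rep = (-11.1900,4.2300)
Δp = p'−p = (-2.7975,1.0575); α = Δx/Fx = (-1119/400) / (-1119/100) = 1/4
check: Δy/Fy = (423/400) / (423/100) = 1/4 ✓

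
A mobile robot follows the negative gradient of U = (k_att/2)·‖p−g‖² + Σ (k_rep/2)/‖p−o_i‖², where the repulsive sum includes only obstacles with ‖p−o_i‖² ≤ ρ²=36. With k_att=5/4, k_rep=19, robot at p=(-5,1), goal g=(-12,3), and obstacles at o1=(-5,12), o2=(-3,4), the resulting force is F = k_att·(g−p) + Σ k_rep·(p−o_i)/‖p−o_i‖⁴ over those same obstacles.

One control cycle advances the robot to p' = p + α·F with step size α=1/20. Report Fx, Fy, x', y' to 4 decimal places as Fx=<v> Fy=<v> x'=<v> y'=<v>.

F_att = 5/4·(g−p) = 5/4·(-7,2) = (-8.7500,2.5000)
o1: d²=121 > ρ²=36 → inactive
o2: d²=13 ≤ ρ²=36; F_rep = 19·(-2,-3)/13² = (-0.2249,-0.3373)
F = F_att + ΣF_rep = (-8.9749,2.1627)
p' = p + 1/20·F = (-5.4487,1.1081)

Fx=-8.9749 Fy=2.1627 x'=-5.4487 y'=1.1081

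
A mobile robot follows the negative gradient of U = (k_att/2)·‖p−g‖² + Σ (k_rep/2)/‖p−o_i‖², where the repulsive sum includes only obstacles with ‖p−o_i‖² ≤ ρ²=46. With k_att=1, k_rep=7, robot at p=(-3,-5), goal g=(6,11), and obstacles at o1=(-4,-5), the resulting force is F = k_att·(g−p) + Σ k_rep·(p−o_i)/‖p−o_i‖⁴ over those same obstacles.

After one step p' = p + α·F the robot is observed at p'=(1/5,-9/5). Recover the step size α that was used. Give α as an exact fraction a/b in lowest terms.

α = 1/5

F_att = 1·(g−p) = 1·(9,16) = (9.0000,16.0000)
o1: d²=1 ≤ ρ²=46; F_rep = 7·(1,0)/1² = (7.0000,0.0000)
F = F_att + ΣF_rep = (16.0000,16.0000)
Δp = p'−p = (3.2000,3.2000); α = Δx/Fx = (16/5) / (16) = 1/5
check: Δy/Fy = (16/5) / (16) = 1/5 ✓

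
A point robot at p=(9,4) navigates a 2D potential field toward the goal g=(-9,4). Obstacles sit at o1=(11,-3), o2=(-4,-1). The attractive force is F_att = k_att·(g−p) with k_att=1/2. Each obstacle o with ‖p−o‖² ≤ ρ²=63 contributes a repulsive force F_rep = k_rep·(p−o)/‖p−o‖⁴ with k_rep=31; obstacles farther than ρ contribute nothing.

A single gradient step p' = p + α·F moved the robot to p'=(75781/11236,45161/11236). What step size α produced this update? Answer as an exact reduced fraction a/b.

F_att = 1/2·(g−p) = 1/2·(-18,0) = (-9.0000,0.0000)
o1: d²=53 ≤ ρ²=63; F_rep = 31·(-2,7)/53² = (-0.0221,0.0773)
o2: d²=194 > ρ²=63 → inactive
F = F_att + ΣF_rep = (-9.0221,0.0773)
Δp = p'−p = (-2.2555,0.0193); α = Δx/Fx = (-25343/11236) / (-25343/2809) = 1/4
check: Δy/Fy = (217/11236) / (217/2809) = 1/4 ✓

α = 1/4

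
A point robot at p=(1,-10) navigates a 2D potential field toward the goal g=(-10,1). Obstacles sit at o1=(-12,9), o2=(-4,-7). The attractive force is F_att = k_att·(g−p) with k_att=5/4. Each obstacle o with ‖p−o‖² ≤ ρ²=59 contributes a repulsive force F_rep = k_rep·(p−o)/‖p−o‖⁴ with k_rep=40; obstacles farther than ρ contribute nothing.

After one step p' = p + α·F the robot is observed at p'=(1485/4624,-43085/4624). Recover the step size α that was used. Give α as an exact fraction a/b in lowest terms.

F_att = 5/4·(g−p) = 5/4·(-11,11) = (-13.7500,13.7500)
o1: d²=530 > ρ²=59 → inactive
o2: d²=34 ≤ ρ²=59; F_rep = 40·(5,-3)/34² = (0.1730,-0.1038)
F = F_att + ΣF_rep = (-13.5770,13.6462)
Δp = p'−p = (-0.6788,0.6823); α = Δx/Fx = (-3139/4624) / (-15695/1156) = 1/20
check: Δy/Fy = (3155/4624) / (15775/1156) = 1/20 ✓

α = 1/20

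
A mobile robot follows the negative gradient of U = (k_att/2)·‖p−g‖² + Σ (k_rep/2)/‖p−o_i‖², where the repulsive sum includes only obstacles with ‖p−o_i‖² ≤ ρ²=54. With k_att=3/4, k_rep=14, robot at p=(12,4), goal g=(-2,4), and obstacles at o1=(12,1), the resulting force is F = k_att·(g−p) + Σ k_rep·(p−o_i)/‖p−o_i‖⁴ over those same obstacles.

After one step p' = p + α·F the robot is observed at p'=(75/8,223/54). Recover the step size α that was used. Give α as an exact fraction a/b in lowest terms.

F_att = 3/4·(g−p) = 3/4·(-14,0) = (-10.5000,0.0000)
o1: d²=9 ≤ ρ²=54; F_rep = 14·(0,3)/9² = (0.0000,0.5185)
F = F_att + ΣF_rep = (-10.5000,0.5185)
Δp = p'−p = (-2.6250,0.1296); α = Δx/Fx = (-21/8) / (-21/2) = 1/4
check: Δy/Fy = (7/54) / (14/27) = 1/4 ✓

α = 1/4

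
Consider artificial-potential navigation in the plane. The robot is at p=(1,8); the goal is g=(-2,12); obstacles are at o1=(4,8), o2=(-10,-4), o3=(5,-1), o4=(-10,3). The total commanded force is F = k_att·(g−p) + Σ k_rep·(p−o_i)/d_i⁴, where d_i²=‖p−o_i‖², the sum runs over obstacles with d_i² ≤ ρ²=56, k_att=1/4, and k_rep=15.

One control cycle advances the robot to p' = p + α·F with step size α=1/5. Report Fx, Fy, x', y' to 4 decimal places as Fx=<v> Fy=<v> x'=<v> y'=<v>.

Fx=-1.3056 Fy=1.0000 x'=0.7389 y'=8.2000

F_att = 1/4·(g−p) = 1/4·(-3,4) = (-0.7500,1.0000)
o1: d²=9 ≤ ρ²=56; F_rep = 15·(-3,0)/9² = (-0.5556,0.0000)
o2: d²=265 > ρ²=56 → inactive
o3: d²=97 > ρ²=56 → inactive
o4: d²=146 > ρ²=56 → inactive
F = F_att + ΣF_rep = (-1.3056,1.0000)
p' = p + 1/5·F = (0.7389,8.2000)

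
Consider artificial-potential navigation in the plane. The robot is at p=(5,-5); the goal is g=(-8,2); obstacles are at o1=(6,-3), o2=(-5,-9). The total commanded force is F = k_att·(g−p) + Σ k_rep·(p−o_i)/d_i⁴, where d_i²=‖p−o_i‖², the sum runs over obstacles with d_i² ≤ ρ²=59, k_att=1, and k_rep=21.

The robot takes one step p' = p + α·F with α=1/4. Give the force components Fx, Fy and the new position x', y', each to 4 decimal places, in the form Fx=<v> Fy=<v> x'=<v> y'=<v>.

Fx=-13.8400 Fy=5.3200 x'=1.5400 y'=-3.6700

F_att = 1·(g−p) = 1·(-13,7) = (-13.0000,7.0000)
o1: d²=5 ≤ ρ²=59; F_rep = 21·(-1,-2)/5² = (-0.8400,-1.6800)
o2: d²=116 > ρ²=59 → inactive
F = F_att + ΣF_rep = (-13.8400,5.3200)
p' = p + 1/4·F = (1.5400,-3.6700)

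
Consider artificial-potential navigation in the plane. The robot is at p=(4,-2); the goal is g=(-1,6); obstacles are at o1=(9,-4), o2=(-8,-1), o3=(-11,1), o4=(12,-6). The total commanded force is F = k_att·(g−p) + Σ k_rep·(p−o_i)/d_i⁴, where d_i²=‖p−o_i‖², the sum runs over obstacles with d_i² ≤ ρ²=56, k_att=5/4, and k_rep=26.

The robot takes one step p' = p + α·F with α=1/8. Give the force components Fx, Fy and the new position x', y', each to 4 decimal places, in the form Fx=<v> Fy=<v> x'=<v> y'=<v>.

Fx=-6.4046 Fy=10.0618 x'=3.1994 y'=-0.7423

F_att = 5/4·(g−p) = 5/4·(-5,8) = (-6.2500,10.0000)
o1: d²=29 ≤ ρ²=56; F_rep = 26·(-5,2)/29² = (-0.1546,0.0618)
o2: d²=145 > ρ²=56 → inactive
o3: d²=234 > ρ²=56 → inactive
o4: d²=80 > ρ²=56 → inactive
F = F_att + ΣF_rep = (-6.4046,10.0618)
p' = p + 1/8·F = (3.1994,-0.7423)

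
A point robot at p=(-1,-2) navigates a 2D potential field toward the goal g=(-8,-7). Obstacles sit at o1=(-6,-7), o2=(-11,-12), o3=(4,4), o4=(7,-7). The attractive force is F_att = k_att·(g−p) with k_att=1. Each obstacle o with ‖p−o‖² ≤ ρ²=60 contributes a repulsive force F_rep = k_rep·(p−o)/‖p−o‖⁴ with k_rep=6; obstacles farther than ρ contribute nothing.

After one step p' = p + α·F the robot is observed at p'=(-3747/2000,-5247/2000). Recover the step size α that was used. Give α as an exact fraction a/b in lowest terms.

F_att = 1·(g−p) = 1·(-7,-5) = (-7.0000,-5.0000)
o1: d²=50 ≤ ρ²=60; F_rep = 6·(5,5)/50² = (0.0120,0.0120)
o2: d²=200 > ρ²=60 → inactive
o3: d²=61 > ρ²=60 → inactive
o4: d²=89 > ρ²=60 → inactive
F = F_att + ΣF_rep = (-6.9880,-4.9880)
Δp = p'−p = (-0.8735,-0.6235); α = Δx/Fx = (-1747/2000) / (-1747/250) = 1/8
check: Δy/Fy = (-1247/2000) / (-1247/250) = 1/8 ✓

α = 1/8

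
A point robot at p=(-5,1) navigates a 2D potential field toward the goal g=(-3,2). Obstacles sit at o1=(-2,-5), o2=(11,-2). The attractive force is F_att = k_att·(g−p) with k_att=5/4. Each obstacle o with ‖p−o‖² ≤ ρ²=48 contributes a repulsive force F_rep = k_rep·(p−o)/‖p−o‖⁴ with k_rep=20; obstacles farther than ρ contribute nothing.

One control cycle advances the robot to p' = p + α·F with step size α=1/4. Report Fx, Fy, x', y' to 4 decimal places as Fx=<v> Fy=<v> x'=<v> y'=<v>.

Fx=2.4704 Fy=1.3093 x'=-4.3824 y'=1.3273

F_att = 5/4·(g−p) = 5/4·(2,1) = (2.5000,1.2500)
o1: d²=45 ≤ ρ²=48; F_rep = 20·(-3,6)/45² = (-0.0296,0.0593)
o2: d²=265 > ρ²=48 → inactive
F = F_att + ΣF_rep = (2.4704,1.3093)
p' = p + 1/4·F = (-4.3824,1.3273)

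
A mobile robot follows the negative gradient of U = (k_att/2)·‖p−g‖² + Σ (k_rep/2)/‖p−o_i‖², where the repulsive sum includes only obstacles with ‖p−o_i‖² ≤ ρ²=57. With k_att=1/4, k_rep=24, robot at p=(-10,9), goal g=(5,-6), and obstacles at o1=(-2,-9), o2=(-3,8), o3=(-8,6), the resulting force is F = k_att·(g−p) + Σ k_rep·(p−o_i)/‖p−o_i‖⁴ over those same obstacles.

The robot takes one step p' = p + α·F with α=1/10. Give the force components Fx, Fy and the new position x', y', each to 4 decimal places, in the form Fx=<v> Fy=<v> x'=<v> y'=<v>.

Fx=3.3988 Fy=-3.3144 x'=-9.6601 y'=8.6686

F_att = 1/4·(g−p) = 1/4·(15,-15) = (3.7500,-3.7500)
o1: d²=388 > ρ²=57 → inactive
o2: d²=50 ≤ ρ²=57; F_rep = 24·(-7,1)/50² = (-0.0672,0.0096)
o3: d²=13 ≤ ρ²=57; F_rep = 24·(-2,3)/13² = (-0.2840,0.4260)
F = F_att + ΣF_rep = (3.3988,-3.3144)
p' = p + 1/10·F = (-9.6601,8.6686)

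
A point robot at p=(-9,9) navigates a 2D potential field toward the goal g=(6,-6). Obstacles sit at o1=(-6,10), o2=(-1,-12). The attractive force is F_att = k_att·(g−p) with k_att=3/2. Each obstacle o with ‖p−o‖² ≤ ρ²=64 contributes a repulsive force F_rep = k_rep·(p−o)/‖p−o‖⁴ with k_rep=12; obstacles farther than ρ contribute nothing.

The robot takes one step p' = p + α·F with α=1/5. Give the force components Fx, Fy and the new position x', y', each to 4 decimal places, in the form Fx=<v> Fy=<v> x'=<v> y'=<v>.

F_att = 3/2·(g−p) = 3/2·(15,-15) = (22.5000,-22.5000)
o1: d²=10 ≤ ρ²=64; F_rep = 12·(-3,-1)/10² = (-0.3600,-0.1200)
o2: d²=505 > ρ²=64 → inactive
F = F_att + ΣF_rep = (22.1400,-22.6200)
p' = p + 1/5·F = (-4.5720,4.4760)

Fx=22.1400 Fy=-22.6200 x'=-4.5720 y'=4.4760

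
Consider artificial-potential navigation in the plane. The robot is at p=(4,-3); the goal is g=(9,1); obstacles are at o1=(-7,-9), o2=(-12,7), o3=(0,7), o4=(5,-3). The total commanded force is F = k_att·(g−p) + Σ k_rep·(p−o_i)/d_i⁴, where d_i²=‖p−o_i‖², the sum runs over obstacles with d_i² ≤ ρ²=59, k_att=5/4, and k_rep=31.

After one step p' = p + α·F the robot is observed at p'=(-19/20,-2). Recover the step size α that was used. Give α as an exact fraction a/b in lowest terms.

α = 1/5

F_att = 5/4·(g−p) = 5/4·(5,4) = (6.2500,5.0000)
o1: d²=157 > ρ²=59 → inactive
o2: d²=356 > ρ²=59 → inactive
o3: d²=116 > ρ²=59 → inactive
o4: d²=1 ≤ ρ²=59; F_rep = 31·(-1,0)/1² = (-31.0000,0.0000)
F = F_att + ΣF_rep = (-24.7500,5.0000)
Δp = p'−p = (-4.9500,1.0000); α = Δx/Fx = (-99/20) / (-99/4) = 1/5
check: Δy/Fy = (1) / (5) = 1/5 ✓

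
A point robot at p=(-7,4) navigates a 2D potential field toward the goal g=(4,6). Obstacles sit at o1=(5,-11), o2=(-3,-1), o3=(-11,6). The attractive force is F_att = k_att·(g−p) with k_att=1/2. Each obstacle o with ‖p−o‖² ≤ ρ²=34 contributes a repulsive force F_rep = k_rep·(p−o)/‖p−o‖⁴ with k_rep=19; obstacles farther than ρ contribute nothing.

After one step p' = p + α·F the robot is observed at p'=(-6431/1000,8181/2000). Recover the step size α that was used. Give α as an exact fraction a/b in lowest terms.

F_att = 1/2·(g−p) = 1/2·(11,2) = (5.5000,1.0000)
o1: d²=369 > ρ²=34 → inactive
o2: d²=41 > ρ²=34 → inactive
o3: d²=20 ≤ ρ²=34; F_rep = 19·(4,-2)/20² = (0.1900,-0.0950)
F = F_att + ΣF_rep = (5.6900,0.9050)
Δp = p'−p = (0.5690,0.0905); α = Δx/Fx = (569/1000) / (569/100) = 1/10
check: Δy/Fy = (181/2000) / (181/200) = 1/10 ✓

α = 1/10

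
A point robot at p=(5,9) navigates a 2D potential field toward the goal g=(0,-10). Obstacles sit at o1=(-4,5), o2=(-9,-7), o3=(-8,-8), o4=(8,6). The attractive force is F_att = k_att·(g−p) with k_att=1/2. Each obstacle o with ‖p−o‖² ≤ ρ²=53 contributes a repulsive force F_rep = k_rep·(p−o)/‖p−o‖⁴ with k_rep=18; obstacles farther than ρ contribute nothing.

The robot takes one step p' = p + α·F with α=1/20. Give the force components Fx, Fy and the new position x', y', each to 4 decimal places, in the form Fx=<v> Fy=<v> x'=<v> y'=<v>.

Fx=-2.6667 Fy=-9.3333 x'=4.8667 y'=8.5333

F_att = 1/2·(g−p) = 1/2·(-5,-19) = (-2.5000,-9.5000)
o1: d²=97 > ρ²=53 → inactive
o2: d²=452 > ρ²=53 → inactive
o3: d²=458 > ρ²=53 → inactive
o4: d²=18 ≤ ρ²=53; F_rep = 18·(-3,3)/18² = (-0.1667,0.1667)
F = F_att + ΣF_rep = (-2.6667,-9.3333)
p' = p + 1/20·F = (4.8667,8.5333)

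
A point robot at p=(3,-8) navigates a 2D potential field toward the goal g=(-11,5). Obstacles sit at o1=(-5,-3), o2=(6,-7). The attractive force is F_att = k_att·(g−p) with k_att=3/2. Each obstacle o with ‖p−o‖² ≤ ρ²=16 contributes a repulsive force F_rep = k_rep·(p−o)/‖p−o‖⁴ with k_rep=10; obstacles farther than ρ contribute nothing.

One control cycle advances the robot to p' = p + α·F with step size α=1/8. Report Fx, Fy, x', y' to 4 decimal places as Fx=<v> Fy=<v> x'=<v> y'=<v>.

F_att = 3/2·(g−p) = 3/2·(-14,13) = (-21.0000,19.5000)
o1: d²=89 > ρ²=16 → inactive
o2: d²=10 ≤ ρ²=16; F_rep = 10·(-3,-1)/10² = (-0.3000,-0.1000)
F = F_att + ΣF_rep = (-21.3000,19.4000)
p' = p + 1/8·F = (0.3375,-5.5750)

Fx=-21.3000 Fy=19.4000 x'=0.3375 y'=-5.5750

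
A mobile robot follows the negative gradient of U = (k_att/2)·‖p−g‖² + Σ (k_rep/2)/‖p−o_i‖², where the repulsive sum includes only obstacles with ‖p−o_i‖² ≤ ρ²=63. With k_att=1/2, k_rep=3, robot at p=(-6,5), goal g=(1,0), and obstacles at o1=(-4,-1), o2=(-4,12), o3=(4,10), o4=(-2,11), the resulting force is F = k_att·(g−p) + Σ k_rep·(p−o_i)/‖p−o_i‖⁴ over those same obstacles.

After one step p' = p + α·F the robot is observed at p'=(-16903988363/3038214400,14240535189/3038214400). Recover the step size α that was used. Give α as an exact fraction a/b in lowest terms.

F_att = 1/2·(g−p) = 1/2·(7,-5) = (3.5000,-2.5000)
o1: d²=40 ≤ ρ²=63; F_rep = 3·(-2,6)/40² = (-0.0037,0.0112)
o2: d²=53 ≤ ρ²=63; F_rep = 3·(-2,-7)/53² = (-0.0021,-0.0075)
o3: d²=125 > ρ²=63 → inactive
o4: d²=52 ≤ ρ²=63; F_rep = 3·(-4,-6)/52² = (-0.0044,-0.0067)
F = F_att + ΣF_rep = (3.4897,-2.5029)
Δp = p'−p = (0.4362,-0.3129); α = Δx/Fx = (1325298037/3038214400) / (1325298037/379776800) = 1/8
check: Δy/Fy = (-950536811/3038214400) / (-950536811/379776800) = 1/8 ✓

α = 1/8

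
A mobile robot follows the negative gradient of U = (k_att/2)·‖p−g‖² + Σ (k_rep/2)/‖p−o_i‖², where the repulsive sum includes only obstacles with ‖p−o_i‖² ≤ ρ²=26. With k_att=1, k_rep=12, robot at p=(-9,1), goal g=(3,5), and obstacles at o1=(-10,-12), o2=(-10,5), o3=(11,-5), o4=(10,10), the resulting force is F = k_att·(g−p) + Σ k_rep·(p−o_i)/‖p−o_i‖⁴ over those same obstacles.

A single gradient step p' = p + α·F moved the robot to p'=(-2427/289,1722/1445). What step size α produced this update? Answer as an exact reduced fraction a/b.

α = 1/20

F_att = 1·(g−p) = 1·(12,4) = (12.0000,4.0000)
o1: d²=170 > ρ²=26 → inactive
o2: d²=17 ≤ ρ²=26; F_rep = 12·(1,-4)/17² = (0.0415,-0.1661)
o3: d²=436 > ρ²=26 → inactive
o4: d²=442 > ρ²=26 → inactive
F = F_att + ΣF_rep = (12.0415,3.8339)
Δp = p'−p = (0.6021,0.1917); α = Δx/Fx = (174/289) / (3480/289) = 1/20
check: Δy/Fy = (277/1445) / (1108/289) = 1/20 ✓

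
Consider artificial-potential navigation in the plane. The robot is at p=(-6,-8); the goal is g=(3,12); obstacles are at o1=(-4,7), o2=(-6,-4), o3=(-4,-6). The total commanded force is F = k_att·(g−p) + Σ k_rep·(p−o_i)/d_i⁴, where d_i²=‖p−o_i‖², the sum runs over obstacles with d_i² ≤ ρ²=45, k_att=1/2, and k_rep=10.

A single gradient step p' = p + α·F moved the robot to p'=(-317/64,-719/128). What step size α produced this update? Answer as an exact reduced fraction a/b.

F_att = 1/2·(g−p) = 1/2·(9,20) = (4.5000,10.0000)
o1: d²=229 > ρ²=45 → inactive
o2: d²=16 ≤ ρ²=45; F_rep = 10·(0,-4)/16² = (0.0000,-0.1562)
o3: d²=8 ≤ ρ²=45; F_rep = 10·(-2,-2)/8² = (-0.3125,-0.3125)
F = F_att + ΣF_rep = (4.1875,9.5312)
Δp = p'−p = (1.0469,2.3828); α = Δx/Fx = (67/64) / (67/16) = 1/4
check: Δy/Fy = (305/128) / (305/32) = 1/4 ✓

α = 1/4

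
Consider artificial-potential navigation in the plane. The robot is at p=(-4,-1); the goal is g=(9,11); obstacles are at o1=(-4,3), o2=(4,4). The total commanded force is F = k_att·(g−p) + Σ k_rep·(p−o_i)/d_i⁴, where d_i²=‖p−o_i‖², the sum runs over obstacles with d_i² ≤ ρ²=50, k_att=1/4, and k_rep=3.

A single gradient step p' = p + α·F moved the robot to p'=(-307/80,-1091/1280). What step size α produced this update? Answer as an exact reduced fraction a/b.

F_att = 1/4·(g−p) = 1/4·(13,12) = (3.2500,3.0000)
o1: d²=16 ≤ ρ²=50; F_rep = 3·(0,-4)/16² = (0.0000,-0.0469)
o2: d²=89 > ρ²=50 → inactive
F = F_att + ΣF_rep = (3.2500,2.9531)
Δp = p'−p = (0.1625,0.1477); α = Δx/Fx = (13/80) / (13/4) = 1/20
check: Δy/Fy = (189/1280) / (189/64) = 1/20 ✓

α = 1/20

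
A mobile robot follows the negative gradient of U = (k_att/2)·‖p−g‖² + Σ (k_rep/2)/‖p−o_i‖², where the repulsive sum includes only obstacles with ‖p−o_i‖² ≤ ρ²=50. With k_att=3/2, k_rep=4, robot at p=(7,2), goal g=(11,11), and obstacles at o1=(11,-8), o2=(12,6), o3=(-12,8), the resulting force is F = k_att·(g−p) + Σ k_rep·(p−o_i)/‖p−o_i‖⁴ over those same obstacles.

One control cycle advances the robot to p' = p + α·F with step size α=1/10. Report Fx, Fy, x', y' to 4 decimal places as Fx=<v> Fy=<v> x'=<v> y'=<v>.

F_att = 3/2·(g−p) = 3/2·(4,9) = (6.0000,13.5000)
o1: d²=116 > ρ²=50 → inactive
o2: d²=41 ≤ ρ²=50; F_rep = 4·(-5,-4)/41² = (-0.0119,-0.0095)
o3: d²=397 > ρ²=50 → inactive
F = F_att + ΣF_rep = (5.9881,13.4905)
p' = p + 1/10·F = (7.5988,3.3490)

Fx=5.9881 Fy=13.4905 x'=7.5988 y'=3.3490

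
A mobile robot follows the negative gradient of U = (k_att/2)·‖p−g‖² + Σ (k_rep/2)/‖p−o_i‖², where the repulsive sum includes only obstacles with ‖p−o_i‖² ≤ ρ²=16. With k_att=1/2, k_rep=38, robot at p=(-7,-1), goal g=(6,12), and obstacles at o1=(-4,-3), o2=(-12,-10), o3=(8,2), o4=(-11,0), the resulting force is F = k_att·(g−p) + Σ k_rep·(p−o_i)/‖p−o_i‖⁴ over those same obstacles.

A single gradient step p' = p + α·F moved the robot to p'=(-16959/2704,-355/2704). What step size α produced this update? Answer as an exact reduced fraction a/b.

α = 1/8

F_att = 1/2·(g−p) = 1/2·(13,13) = (6.5000,6.5000)
o1: d²=13 ≤ ρ²=16; F_rep = 38·(-3,2)/13² = (-0.6746,0.4497)
o2: d²=106 > ρ²=16 → inactive
o3: d²=234 > ρ²=16 → inactive
o4: d²=17 > ρ²=16 → inactive
F = F_att + ΣF_rep = (5.8254,6.9497)
Δp = p'−p = (0.7282,0.8687); α = Δx/Fx = (1969/2704) / (1969/338) = 1/8
check: Δy/Fy = (2349/2704) / (2349/338) = 1/8 ✓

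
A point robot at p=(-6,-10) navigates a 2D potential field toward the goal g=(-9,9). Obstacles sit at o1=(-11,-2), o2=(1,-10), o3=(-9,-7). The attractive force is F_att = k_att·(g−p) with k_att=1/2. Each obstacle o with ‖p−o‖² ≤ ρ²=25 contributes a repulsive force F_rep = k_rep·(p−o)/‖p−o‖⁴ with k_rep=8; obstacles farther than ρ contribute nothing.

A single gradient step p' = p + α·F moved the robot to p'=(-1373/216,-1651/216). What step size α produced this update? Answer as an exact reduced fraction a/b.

F_att = 1/2·(g−p) = 1/2·(-3,19) = (-1.5000,9.5000)
o1: d²=89 > ρ²=25 → inactive
o2: d²=49 > ρ²=25 → inactive
o3: d²=18 ≤ ρ²=25; F_rep = 8·(3,-3)/18² = (0.0741,-0.0741)
F = F_att + ΣF_rep = (-1.4259,9.4259)
Δp = p'−p = (-0.3565,2.3565); α = Δx/Fx = (-77/216) / (-77/54) = 1/4
check: Δy/Fy = (509/216) / (509/54) = 1/4 ✓

α = 1/4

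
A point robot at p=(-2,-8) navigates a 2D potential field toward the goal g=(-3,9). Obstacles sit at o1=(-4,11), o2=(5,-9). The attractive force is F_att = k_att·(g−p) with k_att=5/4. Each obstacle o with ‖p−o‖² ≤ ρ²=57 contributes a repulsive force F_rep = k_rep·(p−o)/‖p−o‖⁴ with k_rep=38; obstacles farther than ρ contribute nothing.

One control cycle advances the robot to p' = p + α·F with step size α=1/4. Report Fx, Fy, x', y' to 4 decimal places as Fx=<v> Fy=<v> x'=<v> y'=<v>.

F_att = 5/4·(g−p) = 5/4·(-1,17) = (-1.2500,21.2500)
o1: d²=365 > ρ²=57 → inactive
o2: d²=50 ≤ ρ²=57; F_rep = 38·(-7,1)/50² = (-0.1064,0.0152)
F = F_att + ΣF_rep = (-1.3564,21.2652)
p' = p + 1/4·F = (-2.3391,-2.6837)

Fx=-1.3564 Fy=21.2652 x'=-2.3391 y'=-2.6837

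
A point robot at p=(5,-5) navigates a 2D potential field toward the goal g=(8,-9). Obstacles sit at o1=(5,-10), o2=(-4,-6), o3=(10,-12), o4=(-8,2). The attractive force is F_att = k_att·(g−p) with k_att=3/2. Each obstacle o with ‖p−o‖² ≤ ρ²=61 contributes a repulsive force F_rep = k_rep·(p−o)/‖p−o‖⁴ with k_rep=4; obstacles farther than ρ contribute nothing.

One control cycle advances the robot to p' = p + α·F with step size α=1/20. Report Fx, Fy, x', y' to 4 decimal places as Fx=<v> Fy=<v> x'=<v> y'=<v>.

Fx=4.5000 Fy=-5.9680 x'=5.2250 y'=-5.2984

F_att = 3/2·(g−p) = 3/2·(3,-4) = (4.5000,-6.0000)
o1: d²=25 ≤ ρ²=61; F_rep = 4·(0,5)/25² = (0.0000,0.0320)
o2: d²=82 > ρ²=61 → inactive
o3: d²=74 > ρ²=61 → inactive
o4: d²=218 > ρ²=61 → inactive
F = F_att + ΣF_rep = (4.5000,-5.9680)
p' = p + 1/20·F = (5.2250,-5.2984)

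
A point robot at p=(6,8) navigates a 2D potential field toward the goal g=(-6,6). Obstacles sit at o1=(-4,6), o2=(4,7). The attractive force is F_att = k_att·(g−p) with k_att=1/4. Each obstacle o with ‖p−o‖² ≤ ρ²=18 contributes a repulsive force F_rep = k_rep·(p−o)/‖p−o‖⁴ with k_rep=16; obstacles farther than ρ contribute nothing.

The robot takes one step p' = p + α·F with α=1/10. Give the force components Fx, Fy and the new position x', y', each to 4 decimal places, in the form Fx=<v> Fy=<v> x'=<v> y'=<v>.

Fx=-1.7200 Fy=0.1400 x'=5.8280 y'=8.0140

F_att = 1/4·(g−p) = 1/4·(-12,-2) = (-3.0000,-0.5000)
o1: d²=104 > ρ²=18 → inactive
o2: d²=5 ≤ ρ²=18; F_rep = 16·(2,1)/5² = (1.2800,0.6400)
F = F_att + ΣF_rep = (-1.7200,0.1400)
p' = p + 1/10·F = (5.8280,8.0140)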